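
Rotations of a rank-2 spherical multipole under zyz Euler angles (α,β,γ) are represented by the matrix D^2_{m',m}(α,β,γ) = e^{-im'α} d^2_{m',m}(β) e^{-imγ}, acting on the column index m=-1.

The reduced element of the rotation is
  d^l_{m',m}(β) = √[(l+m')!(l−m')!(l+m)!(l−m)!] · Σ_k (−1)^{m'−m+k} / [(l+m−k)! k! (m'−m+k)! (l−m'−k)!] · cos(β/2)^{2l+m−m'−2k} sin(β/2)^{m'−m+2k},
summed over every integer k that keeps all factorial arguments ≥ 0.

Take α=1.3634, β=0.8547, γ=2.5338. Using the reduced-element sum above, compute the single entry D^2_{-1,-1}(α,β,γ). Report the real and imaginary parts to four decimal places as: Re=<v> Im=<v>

First d^2_{-1,-1}(β=0.8547), then the phase factors e^{-i(-1)α} and e^{-i(-1)γ}:
With c≡cos(β/2)=0.910067 and s≡sin(β/2)=0.414461, N=[1·6·1·6]^{1/2}=6.000000
Admissible k: 0..1 (factorial args all ≥0)
  k=0: (−1)^0·6.0000/(6)·0.9101^4·0.4145^0 = +0.685952
  k=1: (−1)^1·6.0000/(2)·0.9101^2·0.4145^2 = -0.426810
d^2_{-1,-1}(0.8547) = +0.685952 -0.426810 = +0.259142
D = (+0.205913+0.978570i)·(+0.259142)·(-0.820911+0.571057i) = -0.188618-0.177702i

Re=-0.1886 Im=-0.1777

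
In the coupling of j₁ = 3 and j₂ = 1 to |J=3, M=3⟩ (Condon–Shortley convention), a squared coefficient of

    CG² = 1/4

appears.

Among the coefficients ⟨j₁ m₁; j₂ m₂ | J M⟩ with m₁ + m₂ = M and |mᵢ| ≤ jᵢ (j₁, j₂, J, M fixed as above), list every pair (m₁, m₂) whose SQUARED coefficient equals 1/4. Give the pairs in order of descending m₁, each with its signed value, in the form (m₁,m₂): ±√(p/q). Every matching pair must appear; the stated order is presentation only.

Admissible pairs with m₁+m₂ = M = 3: (2,1), (3,0)
  (m₁,m₂)=(3,0): CG² = 3/4, CG = +√(3/4)
  (m₁,m₂)=(2,1): CG² = 1/4, CG = −√(1/4)   ← matches the target
Pairs with CG² = 1/4: (2,1): −√(1/4)

(2,1): −√(1/4)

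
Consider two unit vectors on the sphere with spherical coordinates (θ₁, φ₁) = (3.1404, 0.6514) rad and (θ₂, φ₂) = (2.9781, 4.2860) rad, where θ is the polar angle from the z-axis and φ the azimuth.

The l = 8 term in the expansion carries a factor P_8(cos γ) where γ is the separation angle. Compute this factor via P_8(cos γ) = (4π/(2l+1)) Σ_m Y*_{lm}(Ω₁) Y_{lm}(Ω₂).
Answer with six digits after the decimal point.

Addition theorem: P_8(cos γ) = (4π/17) Σ_m Y*_{lm}(Ω₁) Y_{lm}(Ω₂), m = −8…8:
  term(m=-8) = (-0.000000, 0.000000)   from Y*(Ω₁)=(0.000000, -0.000000), Y(Ω₂)=(-0.000000, -0.000000)
  term(m=-7) = (0.000000, -0.000000)   from Y*(Ω₁)=(0.000000, 0.000000), Y(Ω₂)=(-0.000001, -0.000006)
  term(m=-6) = (-0.000000, -0.000000)   from Y*(Ω₁)=(-0.000000, -0.000000), Y(Ω₂)=(0.000079, -0.000052)
  term(m=-5) = (0.000000, 0.000000)   from Y*(Ω₁)=(0.000000, 0.000000), Y(Ω₂)=(0.000900, 0.000566)
  term(m=-4) = (-0.000000, -0.000000)   from Y*(Ω₁)=(-0.000000, 0.000000), Y(Ω₂)=(-0.001190, 0.008774)
  term(m=-3) = (-0.000000, 0.000000)   from Y*(Ω₁)=(0.000000, -0.000000), Y(Ω₂)=(-0.052143, 0.015653)
  term(m=-2) = (0.000002, -0.000003)   from Y*(Ω₁)=(0.000004, 0.000014), Y(Ω₂)=(-0.154798, -0.177202)
  term(m=-1) = (-0.003261, 0.001752)   from Y*(Ω₁)=(-0.004680, -0.003568), Y(Ω₂)=(0.260166, -0.572727)
  term(m=+0) = (0.775520, 0.000000)   from Y*(Ω₁)=(1.163077, -0.000000), Y(Ω₂)=(0.666783, 0.000000)
  term(m=+1) = (-0.003261, -0.001752)   from Y*(Ω₁)=(0.004680, -0.003568), Y(Ω₂)=(-0.260166, -0.572727)
  term(m=+2) = (0.000002, 0.000003)   from Y*(Ω₁)=(0.000004, -0.000014), Y(Ω₂)=(-0.154798, 0.177202)
  term(m=+3) = (-0.000000, -0.000000)   from Y*(Ω₁)=(-0.000000, -0.000000), Y(Ω₂)=(0.052143, 0.015653)
  term(m=+4) = (-0.000000, 0.000000)   from Y*(Ω₁)=(-0.000000, -0.000000), Y(Ω₂)=(-0.001190, -0.008774)
  term(m=+5) = (0.000000, -0.000000)   from Y*(Ω₁)=(-0.000000, 0.000000), Y(Ω₂)=(-0.000900, 0.000566)
  term(m=+6) = (-0.000000, 0.000000)   from Y*(Ω₁)=(-0.000000, 0.000000), Y(Ω₂)=(0.000079, 0.000052)
  term(m=+7) = (0.000000, 0.000000)   from Y*(Ω₁)=(-0.000000, 0.000000), Y(Ω₂)=(0.000001, -0.000006)
  term(m=+8) = (-0.000000, -0.000000)   from Y*(Ω₁)=(0.000000, 0.000000), Y(Ω₂)=(-0.000000, 0.000000)
Σ over m = (0.769001, 0.000000); ×(4π/17) → (0.568444, 0.000000). Real part: 0.568444

0.568444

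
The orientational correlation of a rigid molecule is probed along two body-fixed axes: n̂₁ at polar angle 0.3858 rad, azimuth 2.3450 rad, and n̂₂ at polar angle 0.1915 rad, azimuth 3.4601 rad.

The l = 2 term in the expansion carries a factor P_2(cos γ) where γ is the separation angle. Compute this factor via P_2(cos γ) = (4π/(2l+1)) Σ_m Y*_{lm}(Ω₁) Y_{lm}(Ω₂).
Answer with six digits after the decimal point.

Addition theorem: P_2(cos γ) = (4π/5) Σ_m Y*_{lm}(Ω₁) Y_{lm}(Ω₂), m = −2…2:
  term(m=-2) = (-0.000469, -0.000605)   from Y*(Ω₁)=(-0.001225, -0.054684), Y(Ω₂)=(0.011249, -0.008323)
  term(m=-1) = (0.017111, -0.034913)   from Y*(Ω₁)=(-0.188310, 0.192574), Y(Ω₂)=(-0.137092, 0.045204)
  term(m=+0) = (0.296346, 0.000000)   from Y*(Ω₁)=(0.496803, -0.000000), Y(Ω₂)=(0.596507, 0.000000)
  term(m=+1) = (0.017111, 0.034913)   from Y*(Ω₁)=(0.188310, 0.192574), Y(Ω₂)=(0.137092, 0.045204)
  term(m=+2) = (-0.000469, 0.000605)   from Y*(Ω₁)=(-0.001225, 0.054684), Y(Ω₂)=(0.011249, 0.008323)
Σ over m = (0.329630, 0.000000); ×(4π/5) → (0.828450, 0.000000). Real part: 0.828450

0.828450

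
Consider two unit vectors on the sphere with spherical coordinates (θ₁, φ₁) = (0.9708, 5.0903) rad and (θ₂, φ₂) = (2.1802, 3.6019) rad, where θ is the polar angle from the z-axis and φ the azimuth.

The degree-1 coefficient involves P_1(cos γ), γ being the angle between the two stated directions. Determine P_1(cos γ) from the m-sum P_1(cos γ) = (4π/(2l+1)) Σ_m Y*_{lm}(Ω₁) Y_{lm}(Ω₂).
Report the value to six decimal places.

Term-by-term m-sum for l=1 (normalisation 4π/3 = 4.188790):
  m=-1: Y*=+0.105214-0.265028i  Y=-0.253814+0.125849i  product +0.006649+0.080509i
  m=+0: Y*=+0.275884-0.000000i  Y=-0.279666+0.000000i  product -0.077155+0.000000i
  m=+1: Y*=-0.105214-0.265028i  Y=+0.253814+0.125849i  product +0.006649-0.080509i
Σ over m = -0.063858+0.000000i; ×(4π/3) → -0.267487+0.000000i. Real part: -0.267487

-0.267487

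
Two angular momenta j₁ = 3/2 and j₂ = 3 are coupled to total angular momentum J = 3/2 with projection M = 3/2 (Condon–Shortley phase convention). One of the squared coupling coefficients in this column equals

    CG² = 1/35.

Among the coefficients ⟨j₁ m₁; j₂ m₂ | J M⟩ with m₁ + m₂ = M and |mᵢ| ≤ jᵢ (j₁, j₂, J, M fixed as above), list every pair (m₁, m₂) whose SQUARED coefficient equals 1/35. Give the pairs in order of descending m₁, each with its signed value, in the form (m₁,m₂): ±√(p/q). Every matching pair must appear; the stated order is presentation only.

Admissible pairs with m₁+m₂ = M = 3/2: (-3/2,3), (-1/2,2), (1/2,1), (3/2,0)
  (m₁,m₂)=(3/2,0): CG² = 1/35, CG = +√(1/35)   ← matches the target
  (m₁,m₂)=(1/2,1): CG² = 4/35, CG = −√(4/35)
  (m₁,m₂)=(-1/2,2): CG² = 2/7, CG = +√(2/7)
  (m₁,m₂)=(-3/2,3): CG² = 4/7, CG = −√(4/7)
Pairs with CG² = 1/35: (3/2,0): +√(1/35)

(3/2,0): +√(1/35)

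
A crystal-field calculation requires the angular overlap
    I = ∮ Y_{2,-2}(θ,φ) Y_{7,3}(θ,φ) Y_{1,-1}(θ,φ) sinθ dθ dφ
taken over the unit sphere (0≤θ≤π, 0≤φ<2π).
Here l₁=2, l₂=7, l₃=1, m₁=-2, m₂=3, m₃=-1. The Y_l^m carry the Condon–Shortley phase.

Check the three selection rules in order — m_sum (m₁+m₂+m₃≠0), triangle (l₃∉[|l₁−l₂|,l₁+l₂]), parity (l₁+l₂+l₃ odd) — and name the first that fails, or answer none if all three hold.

Σmᵢ = 0  ✓
l₃∈[|l₁−l₂|,l₁+l₂]=[5,9] required, l₃=1 fails  ✗
Σlᵢ = 10 ⇒ even

triangle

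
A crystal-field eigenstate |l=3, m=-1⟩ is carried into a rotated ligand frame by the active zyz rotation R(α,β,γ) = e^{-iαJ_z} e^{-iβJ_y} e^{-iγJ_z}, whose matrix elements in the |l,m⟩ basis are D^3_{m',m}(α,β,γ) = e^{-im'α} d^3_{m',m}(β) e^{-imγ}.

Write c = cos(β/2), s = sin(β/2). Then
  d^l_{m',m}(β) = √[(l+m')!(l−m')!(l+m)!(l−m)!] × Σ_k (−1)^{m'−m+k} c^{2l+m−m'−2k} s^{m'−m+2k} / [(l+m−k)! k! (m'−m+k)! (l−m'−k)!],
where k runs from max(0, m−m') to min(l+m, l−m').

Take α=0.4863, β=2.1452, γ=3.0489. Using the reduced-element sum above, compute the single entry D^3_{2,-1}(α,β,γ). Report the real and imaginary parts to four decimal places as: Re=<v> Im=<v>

Re=-0.1562 Im=0.2823

Split into d^3_{2,-1}(β=2.1452) × two z-phases.
With c≡cos(β/2)=0.477842 and s≡sin(β/2)=0.878446, N=[120·1·2·24]^{1/2}=75.894664
k∈{0,1} keeps every argument non-negative
  k=0: (−1)^3·75.8947/(12)·0.4778^3·0.8784^3 = -0.467765
  k=1: (−1)^4·75.8947/(24)·0.4778^1·0.8784^5 = +0.790422
d^3_{2,-1}(2.1452) = -0.467765 +0.790422 = +0.322657
Phases: e^{-i·(2)·0.4863}=+0.563153-0.826353i, e^{-i·(-1)·3.0489}=-0.995707+0.092560i ⇒ D=-0.156246+0.282303i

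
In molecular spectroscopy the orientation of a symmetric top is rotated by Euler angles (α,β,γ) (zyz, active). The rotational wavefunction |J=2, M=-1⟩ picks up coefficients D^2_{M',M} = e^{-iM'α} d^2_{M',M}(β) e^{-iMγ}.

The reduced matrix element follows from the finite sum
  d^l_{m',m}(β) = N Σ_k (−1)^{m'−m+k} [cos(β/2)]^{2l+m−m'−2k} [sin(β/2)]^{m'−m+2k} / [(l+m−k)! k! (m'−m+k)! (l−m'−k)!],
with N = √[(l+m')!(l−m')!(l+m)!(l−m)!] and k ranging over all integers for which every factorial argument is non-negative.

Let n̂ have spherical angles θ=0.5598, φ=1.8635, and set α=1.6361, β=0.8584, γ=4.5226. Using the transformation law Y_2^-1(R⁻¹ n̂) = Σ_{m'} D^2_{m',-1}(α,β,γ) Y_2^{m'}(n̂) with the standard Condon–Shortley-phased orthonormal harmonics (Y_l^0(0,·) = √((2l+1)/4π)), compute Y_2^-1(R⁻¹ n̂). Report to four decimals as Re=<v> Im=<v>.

Re=-0.0441 Im=0.2339

Need the full column D^2_{m',-1} for m'=−2..2 at α=1.6361, β=0.8584, γ=4.5226.
cos(β/2)=0.909299, sin(β/2)=0.416143
d^2_{-2,-1}: single k=1 term ⇒ +0.625739;  D = +0.037011+0.624643i
d^2_{-1,-1}: k∈[0..1] ⇒ +0.683639 -0.429557 = +0.254082;  D = +0.252116-0.031548i
d^2_{0,-1}: k∈[0..1] ⇒ -0.766371 +0.160514 = -0.605857;  D = +0.114296+0.594978i
d^2_{1,-1}: k∈[0..1] ⇒ +0.429557 -0.029990 = +0.399567;  D = -0.386637+0.100825i
d^2_{2,-1}: single k=0 term ⇒ -0.131059;  D = -0.041276-0.124389i
Y_2^{m'}(θ=0.5598,φ=1.8635) and Σ D·Y over m':
  (+0.0370+0.6246i)·(-0.0908+0.0602i)  (+0.2521-0.0315i)·(-0.1003-0.3328i)  (+0.1143+0.5950i)·(+0.3640+0.0000i)  (-0.3866+0.1008i)·(+0.1003-0.3328i)  (-0.0413-0.1244i)·(-0.0908-0.0602i)
Y_2^-1(R⁻¹ n̂) = -0.044101+0.233908i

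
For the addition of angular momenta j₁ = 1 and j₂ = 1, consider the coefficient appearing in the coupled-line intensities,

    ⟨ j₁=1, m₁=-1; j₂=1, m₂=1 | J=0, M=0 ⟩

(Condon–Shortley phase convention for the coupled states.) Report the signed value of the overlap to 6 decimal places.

√[1·2!0!0!/3! · 0!2!2!0!0!0!] = √(4/3)
  +(−1)^2/∏(2,0,0,0,0,0)! = 1/2  (running 1/2)
⟨..|..⟩ = √(4/3)·(1/2) = +0.577350

+√(1/3) ≈ +0.577350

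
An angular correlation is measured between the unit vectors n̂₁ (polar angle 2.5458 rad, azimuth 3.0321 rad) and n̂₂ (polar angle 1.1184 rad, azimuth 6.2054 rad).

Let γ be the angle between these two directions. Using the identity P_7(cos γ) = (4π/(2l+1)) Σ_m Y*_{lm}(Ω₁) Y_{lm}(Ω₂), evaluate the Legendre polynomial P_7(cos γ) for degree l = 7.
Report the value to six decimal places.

0.410303

Summing Y*_{l m}(θ₁,φ₁)·Y_{l m}(θ₂,φ₂) over m ∈ [−7, 7]; prefactor 4π/(2·7+1) = 0.837758:
  m=-7: (-0.006312, 0.006078) × (0.203632, 0.123311) = (-0.002035, 0.000459)  (running Σ = (-0.002035, 0.000459))
  m=-6: (-0.038294, 0.029534) × (0.386609, 0.194788) = (-0.020558, 0.003959)  (running Σ = (-0.022593, 0.004418))
  m=-5: (-0.137843, 0.084032) × (0.296532, 0.121519) = (-0.051086, 0.008168)  (running Σ = (-0.073679, 0.012586))
  m=-4: (-0.322182, 0.150879) × (-0.103115, -0.033160) = (0.038225, -0.004874)  (running Σ = (-0.035454, 0.007711))
  m=-3: (-0.460805, 0.157054) × (-0.343784, -0.081713) = (0.171251, -0.016339)  (running Σ = (0.135797, -0.008628))
  m=-2: (-0.268985, 0.059864) × (-0.043583, -0.006835) = (0.012132, -0.000770)  (running Σ = (0.147929, -0.009398))
  m=-1: (0.245730, -0.027014) × (0.327359, 0.025515) = (0.081131, -0.002573)  (running Σ = (0.229060, -0.011971))
  m=0: (0.368052, -0.000000) × (0.085971, 0.000000) = (0.031642, 0.000000)  (running Σ = (0.260702, -0.011971))
  m=1: (-0.245730, -0.027014) × (-0.327359, 0.025515) = (0.081131, 0.002573)  (running Σ = (0.341833, -0.009398))
  m=2: (-0.268985, -0.059864) × (-0.043583, 0.006835) = (0.012132, 0.000770)  (running Σ = (0.353966, -0.008628))
  m=3: (0.460805, 0.157054) × (0.343784, -0.081713) = (0.171251, 0.016339)  (running Σ = (0.525216, 0.007711))
  m=4: (-0.322182, -0.150879) × (-0.103115, 0.033160) = (0.038225, 0.004874)  (running Σ = (0.563441, 0.012586))
  m=5: (0.137843, 0.084032) × (-0.296532, 0.121519) = (-0.051086, -0.008168)  (running Σ = (0.512355, 0.004418))
  m=6: (-0.038294, -0.029534) × (0.386609, -0.194788) = (-0.020558, -0.003959)  (running Σ = (0.491798, 0.000459))
  m=7: (0.006312, 0.006078) × (-0.203632, 0.123311) = (-0.002035, -0.000459)  (running Σ = (0.489763, 0.000000))
Σ over m = (0.489763, 0.000000); ×(4π/15) → (0.410303, 0.000000). Real part: 0.410303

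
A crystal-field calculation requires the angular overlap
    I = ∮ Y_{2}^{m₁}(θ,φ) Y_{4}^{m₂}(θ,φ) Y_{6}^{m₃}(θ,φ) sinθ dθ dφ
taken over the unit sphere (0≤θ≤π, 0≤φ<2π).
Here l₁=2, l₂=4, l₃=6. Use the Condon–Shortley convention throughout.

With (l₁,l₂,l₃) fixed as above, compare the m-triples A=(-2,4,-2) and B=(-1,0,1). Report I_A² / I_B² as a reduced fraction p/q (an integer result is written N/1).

1/175

Shared (l₁,l₂,l₃)=(2,4,6): N and (l;000)² cancel in I_A²/I_B².
A: Δ = 0!·4!·8!/13! = 1/6435; Racah Σ t=0..0: t=0:+1/967680 = 1/967680; ⇒ 3j(2 4 6; -2 4 -2)² = 1/6435, sgn +1
B: Δ = 0!·4!·8!/13! = 1/6435; Racah Σ t=0..0: t=0:+1/3456 = 1/3456; ⇒ 3j(2 4 6; -1 0 1)² = 35/1287, sgn -1
I_A²/I_B² = (1/6435)/(35/1287) = 1/175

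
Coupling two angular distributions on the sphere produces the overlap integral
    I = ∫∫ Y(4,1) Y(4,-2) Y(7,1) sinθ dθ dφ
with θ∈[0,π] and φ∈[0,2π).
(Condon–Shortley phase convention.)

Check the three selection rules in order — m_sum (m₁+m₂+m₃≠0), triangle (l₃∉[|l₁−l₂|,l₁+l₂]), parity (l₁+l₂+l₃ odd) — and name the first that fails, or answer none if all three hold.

parity

m₁+m₂+m₃ = 1 − 2 + 1 = 0  ✓
triangle: |4−4|=0 ≤ l₃=7 ≤ 4+4=8  ✓
parity: l₁+l₂+l₃ = 15 is odd  ✗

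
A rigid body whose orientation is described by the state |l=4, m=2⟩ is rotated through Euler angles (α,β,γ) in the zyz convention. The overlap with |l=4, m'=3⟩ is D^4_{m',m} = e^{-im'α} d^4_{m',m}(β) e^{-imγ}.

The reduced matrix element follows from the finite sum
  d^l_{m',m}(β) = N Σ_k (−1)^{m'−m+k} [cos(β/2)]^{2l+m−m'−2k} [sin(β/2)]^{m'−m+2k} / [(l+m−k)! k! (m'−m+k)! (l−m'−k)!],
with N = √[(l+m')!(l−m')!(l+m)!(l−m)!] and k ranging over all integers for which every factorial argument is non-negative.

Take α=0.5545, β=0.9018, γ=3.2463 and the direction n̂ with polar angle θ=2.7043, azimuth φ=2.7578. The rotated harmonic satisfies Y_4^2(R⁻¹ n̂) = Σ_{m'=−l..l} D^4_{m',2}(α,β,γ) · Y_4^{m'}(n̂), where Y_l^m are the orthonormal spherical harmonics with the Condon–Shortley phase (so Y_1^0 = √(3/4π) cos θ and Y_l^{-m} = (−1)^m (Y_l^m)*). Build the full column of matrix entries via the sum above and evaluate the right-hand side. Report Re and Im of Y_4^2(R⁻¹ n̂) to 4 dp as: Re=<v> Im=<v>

Re=0.2696 Im=0.3351

Need the full column D^4_{m',2} for m'=−4..4 at α=0.5545, β=0.9018, γ=3.2463.
cos(β/2)=0.900055, sin(β/2)=0.435776
d^4_{-4,2}: single k=6 term ⇒ +0.029356;  D = -0.012445+0.026587i
d^4_{-3,2}: k∈[5..6] ⇒ +0.128620 -0.010050 = +0.118570;  D = +0.013807+0.117763i
d^4_{-2,2}: k∈[4..6] ⇒ +0.354993 -0.066573 +0.001300 = +0.289721;  D = +0.180187+0.226871i
d^4_{-1,2}: k∈[3..5] ⇒ +0.691274 -0.243069 +0.011396 = +0.459601;  D = +0.432506+0.155472i
d^4_{0,2}: k∈[2..4] ⇒ +0.957773 -0.598713 +0.052631 = +0.411690;  D = +0.402696-0.085585i
d^4_{1,2}: k∈[1..3] ⇒ +0.884675 -1.036911 +0.162046 = +0.009810;  D = +0.007084-0.006786i
d^4_{2,2}: k∈[0..2] ⇒ +0.430679 -1.211497 +0.354993 = -0.425825;  D = -0.106333+0.412335i
d^4_{3,2}: k∈[0..1] ⇒ -0.780210 +0.548682 = -0.231528;  D = +0.068890+0.221042i
d^4_{4,2}: single k=0 term ⇒ +0.534220;  D = -0.403674-0.349912i
Y_4^{m'}(θ=2.7043,φ=2.7578) and Σ D·Y over m':
  (-0.0124+0.0266i)·(+0.0005+0.0142i)  (+0.0138+0.1178i)·(+0.0351+0.0787i)  (+0.1802+0.2269i)·(+0.2048+0.1977i)  (+0.4325+0.1555i)·(+0.4619+0.1865i)  (+0.4027-0.0856i)·(+0.2065+0.0000i)  (+0.0071-0.0068i)·(-0.4619+0.1865i)  (-0.1063+0.4123i)·(+0.2048-0.1977i)  (+0.0689+0.2210i)·(-0.0351+0.0787i)  (-0.4037-0.3499i)·(+0.0005-0.0142i)
Y_4^2(R⁻¹ n̂) = +0.269561+0.335111i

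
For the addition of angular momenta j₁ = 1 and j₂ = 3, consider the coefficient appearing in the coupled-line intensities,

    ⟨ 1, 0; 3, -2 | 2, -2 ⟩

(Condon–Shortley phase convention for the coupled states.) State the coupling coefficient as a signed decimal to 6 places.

-0.487950

√[5·2!0!4!/7! · 1!1!1!5!0!4!] = √(960/7)
  +(−1)^1/∏(1,1,0,0,0,4)! = -1/24  (running -1/24)
⟨..|..⟩ = √(960/7)·(-1/24) = -0.487950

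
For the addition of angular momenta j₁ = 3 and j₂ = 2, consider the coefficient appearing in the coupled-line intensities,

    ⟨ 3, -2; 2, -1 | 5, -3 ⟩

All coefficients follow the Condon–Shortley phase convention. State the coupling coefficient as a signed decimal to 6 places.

triangle: 0!×6!×4!/11! = 17280/39916800
(j±m)!: 1!×5!×1!×3!×2!×8! = 58060800
prefactor² = (2J+1)×Δ×N² = 276480
  k=0: +1/(0!×0!×5!×1!×1!×3!) = 1/720
Σ = 1/720  ⇒  CG² = 276480×(1/720)² = 8/15
CG = +√(8/15) = +0.730297

+√(8/15) ≈ +0.730297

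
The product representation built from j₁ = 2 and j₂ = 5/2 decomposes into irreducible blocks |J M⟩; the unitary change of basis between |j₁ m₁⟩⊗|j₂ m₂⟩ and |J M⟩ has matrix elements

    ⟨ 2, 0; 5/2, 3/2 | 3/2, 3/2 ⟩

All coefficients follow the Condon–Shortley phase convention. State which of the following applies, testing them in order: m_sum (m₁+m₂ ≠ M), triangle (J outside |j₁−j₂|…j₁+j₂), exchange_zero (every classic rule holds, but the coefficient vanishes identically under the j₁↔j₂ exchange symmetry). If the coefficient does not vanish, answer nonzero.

m-sum: m₁+m₂ = 0+3/2 = 3/2, M = 3/2  ✓
triangle: |j₁−j₂| = 1/2 ≤ J = 3/2 ≤ j₁+j₂ = 9/2  ✓
exchange: j₁≠j₂ or m₁≠m₂ — the exchange symmetry imposes no constraint here
value check: CG = +√(12/35) = +0.585540 ≠ 0

nonzero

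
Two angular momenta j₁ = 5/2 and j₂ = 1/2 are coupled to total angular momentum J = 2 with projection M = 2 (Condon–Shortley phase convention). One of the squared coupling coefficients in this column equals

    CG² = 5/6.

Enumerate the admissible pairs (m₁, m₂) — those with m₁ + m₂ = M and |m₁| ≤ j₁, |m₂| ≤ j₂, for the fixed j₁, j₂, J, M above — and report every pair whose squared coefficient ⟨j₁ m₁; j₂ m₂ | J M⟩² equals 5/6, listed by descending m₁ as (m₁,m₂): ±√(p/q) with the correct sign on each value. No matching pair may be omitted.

Admissible pairs with m₁+m₂ = M = 2: (3/2,1/2), (5/2,-1/2)
  (m₁,m₂)=(5/2,-1/2): CG² = 5/6, CG = +√(5/6)   ← matches the target
  (m₁,m₂)=(3/2,1/2): CG² = 1/6, CG = −√(1/6)
Pairs with CG² = 5/6: (5/2,-1/2): +√(5/6)

(5/2,-1/2): +√(5/6)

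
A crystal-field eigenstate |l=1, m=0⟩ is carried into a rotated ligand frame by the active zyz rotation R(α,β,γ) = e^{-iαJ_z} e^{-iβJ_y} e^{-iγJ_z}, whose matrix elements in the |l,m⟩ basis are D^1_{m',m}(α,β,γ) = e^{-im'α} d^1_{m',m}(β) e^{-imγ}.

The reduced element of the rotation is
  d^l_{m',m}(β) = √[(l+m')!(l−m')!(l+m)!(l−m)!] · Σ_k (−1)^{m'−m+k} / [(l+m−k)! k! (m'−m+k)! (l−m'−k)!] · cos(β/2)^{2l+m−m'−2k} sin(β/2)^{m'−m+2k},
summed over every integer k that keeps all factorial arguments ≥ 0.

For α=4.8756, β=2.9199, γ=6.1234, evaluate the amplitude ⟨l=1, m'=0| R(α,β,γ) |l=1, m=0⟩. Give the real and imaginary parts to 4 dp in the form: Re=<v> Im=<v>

Split into d^1_{0,0}(β=2.9199) × two z-phases.
With c≡cos(β/2)=0.110619 and s≡sin(β/2)=0.993863, N=[1·1·1·1]^{1/2}=1.000000
k∈{0,1} keeps every argument non-negative
  k=0: (−1)^0·1.0000/(1)·0.1106^2·0.9939^0 = +0.012237
  k=1: (−1)^1·1.0000/(1)·0.1106^0·0.9939^2 = -0.987763
d^1_{0,0}(2.9199) = +0.012237 -0.987763 = -0.975527
Phases: e^{-i·(0)·4.8756}=+1.000000+0.000000i, e^{-i·(0)·6.1234}=+1.000000+0.000000i ⇒ D=-0.975527+0.000000i

Re=-0.9755 Im=0.0000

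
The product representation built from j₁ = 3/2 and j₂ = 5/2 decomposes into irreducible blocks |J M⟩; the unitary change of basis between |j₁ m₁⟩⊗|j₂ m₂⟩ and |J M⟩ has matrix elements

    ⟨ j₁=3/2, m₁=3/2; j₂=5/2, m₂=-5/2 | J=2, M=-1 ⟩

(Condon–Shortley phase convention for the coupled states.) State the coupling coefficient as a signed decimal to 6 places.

j₁+j₂−J=2  J+j₁−j₂=1  J−j₁+j₂=3  j₁+j₂+J+1=7
(j₁±m₁, j₂±m₂, J±M) = (3,0,0,5,1,3)
P² = 360/7
sum k=0..0:
  [0] +1/12 = 1/12
S = 1/12
C² = P²·S² = 5/14 ; C = +0.597614

+√(5/14) ≈ +0.597614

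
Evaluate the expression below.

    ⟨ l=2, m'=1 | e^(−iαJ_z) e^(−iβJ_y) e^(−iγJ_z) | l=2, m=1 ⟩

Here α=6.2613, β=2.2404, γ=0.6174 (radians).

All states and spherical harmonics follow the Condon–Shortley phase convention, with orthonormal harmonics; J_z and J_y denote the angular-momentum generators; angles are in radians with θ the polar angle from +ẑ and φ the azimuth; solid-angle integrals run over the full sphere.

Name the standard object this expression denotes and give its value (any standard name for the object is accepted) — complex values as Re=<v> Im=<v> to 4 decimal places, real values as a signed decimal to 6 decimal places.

This is a Wigner D-matrix element — the rotation-matrix element ⟨l m'| R(α,β,γ) |l m⟩ in the angular-momentum basis.
D^2_{1,1}(6.2613,2.2404,0.6174) = e^{-i·1·6.2613}·d^2_{1,1}(2.2404)·e^{-i·1·0.6174}. Compute d first:
c=cos(2.240400/2)=0.435502, s=sin(2.240400/2)=0.900188; N=√[6·1·6·1]=6.000000
k∈{0,1} keeps every argument non-negative
  k=0: (−1)^0·6.0000/(6)·0.4355^4·0.9002^0 = +0.035972
  k=1: (−1)^1·6.0000/(2)·0.4355^2·0.9002^2 = -0.461072
d^2_{1,1}(2.2404) = +0.035972 -0.461072 = -0.425100
Attach z-rotation phases: D = e^{-i(1)(6.2613)}·(-0.425100)·e^{-i(1)(0.6174)} = -0.351923+0.238453i

Wigner D-matrix element, Re=-0.3519 Im=0.2385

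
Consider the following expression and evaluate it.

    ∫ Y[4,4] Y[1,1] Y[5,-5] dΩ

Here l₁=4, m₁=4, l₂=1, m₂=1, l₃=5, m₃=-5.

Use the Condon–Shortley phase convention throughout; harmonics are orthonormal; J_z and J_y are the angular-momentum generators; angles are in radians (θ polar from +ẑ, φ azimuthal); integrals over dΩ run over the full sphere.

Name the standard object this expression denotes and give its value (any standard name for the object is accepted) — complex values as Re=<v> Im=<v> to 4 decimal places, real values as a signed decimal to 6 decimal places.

Gaunt coefficient, -0.329416

This is a Gaunt coefficient — the integral of a triple product of spherical harmonics over the sphere.
Rules hold: Σm=0, L=10 even, 3≤5≤5.
N = 9·3·11 = 297
Δ = 0!·8!·2!/11! = 1/495
Racah Σ t=0..0: t=0:+1/576 = 1/576
⇒ 3j(4 1 5; 0 0 0)² = 5/99, sgn -1
Racah Σ t=0..0: t=0:+1/80640 = 1/80640
⇒ 3j(4 1 5; 4 1 -5)² = 1/11, sgn +1
4πI² = N·(3j₀)²·(3jₘ)² = 15/11
I = -1·√(1.36364/4π) = -0.32941575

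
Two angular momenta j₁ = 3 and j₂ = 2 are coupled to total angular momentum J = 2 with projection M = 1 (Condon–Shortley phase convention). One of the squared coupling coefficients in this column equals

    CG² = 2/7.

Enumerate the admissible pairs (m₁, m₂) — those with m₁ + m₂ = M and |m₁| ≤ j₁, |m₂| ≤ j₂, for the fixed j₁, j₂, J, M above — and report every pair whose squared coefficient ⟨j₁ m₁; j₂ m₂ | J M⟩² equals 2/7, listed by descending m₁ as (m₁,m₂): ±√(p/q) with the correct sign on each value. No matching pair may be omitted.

Admissible pairs with m₁+m₂ = M = 1: (-1,2), (0,1), (1,0), (2,-1), (3,-2)
  (m₁,m₂)=(3,-2): CG² = 5/14, CG = +√(5/14)
  (m₁,m₂)=(2,-1): CG² = 0/1, CG = 0
  (m₁,m₂)=(1,0): CG² = 1/7, CG = −√(1/7)
  (m₁,m₂)=(0,1): CG² = 2/7, CG = +√(2/7)   ← matches the target
  (m₁,m₂)=(-1,2): CG² = 3/14, CG = −√(3/14)
Pairs with CG² = 2/7: (0,1): +√(2/7)

(0,1): +√(2/7)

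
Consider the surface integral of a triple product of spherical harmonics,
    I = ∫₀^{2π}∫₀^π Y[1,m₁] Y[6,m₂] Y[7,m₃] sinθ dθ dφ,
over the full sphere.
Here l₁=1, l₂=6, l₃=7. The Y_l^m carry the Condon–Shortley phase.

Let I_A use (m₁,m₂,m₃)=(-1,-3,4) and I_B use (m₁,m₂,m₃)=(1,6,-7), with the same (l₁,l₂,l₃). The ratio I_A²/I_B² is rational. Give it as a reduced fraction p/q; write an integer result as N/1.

Same 1,6,7: normalisation and zero-m 3j drop out of the ratio.
A: Δ: 0! 2! 12! / 15! → 1/1365; sum: t=0:+1/4354560 = 1/4354560; 3j²(1 6 7; -1 -3 4) = Δ·Π!·Σ² = 11/273  (sign -1)
B: Δ: 0! 2! 12! / 15! → 1/1365; sum: t=0:+1/958003200 = 1/958003200; 3j²(1 6 7; 1 6 -7) = Δ·Π!·Σ² = 1/15  (sign +1)
I_A²/I_B² = (11/273)/(1/15) = 55/91

55/91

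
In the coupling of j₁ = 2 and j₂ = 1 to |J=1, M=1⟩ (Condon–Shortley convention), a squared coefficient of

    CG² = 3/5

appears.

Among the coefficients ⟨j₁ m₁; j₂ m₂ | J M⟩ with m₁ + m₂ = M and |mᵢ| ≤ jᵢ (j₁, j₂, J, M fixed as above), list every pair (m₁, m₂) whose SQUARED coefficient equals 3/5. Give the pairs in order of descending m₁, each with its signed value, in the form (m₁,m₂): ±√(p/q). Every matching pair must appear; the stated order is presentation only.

Admissible pairs with m₁+m₂ = M = 1: (0,1), (1,0), (2,-1)
  (m₁,m₂)=(2,-1): CG² = 3/5, CG = +√(3/5)   ← matches the target
  (m₁,m₂)=(1,0): CG² = 3/10, CG = −√(3/10)
  (m₁,m₂)=(0,1): CG² = 1/10, CG = +√(1/10)
Pairs with CG² = 3/5: (2,-1): +√(3/5)

(2,-1): +√(3/5)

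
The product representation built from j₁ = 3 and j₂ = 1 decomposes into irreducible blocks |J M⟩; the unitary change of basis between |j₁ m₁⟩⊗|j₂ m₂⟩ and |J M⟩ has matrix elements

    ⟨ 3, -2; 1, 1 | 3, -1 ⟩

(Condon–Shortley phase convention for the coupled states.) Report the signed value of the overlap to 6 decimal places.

−√(5/12) ≈ -0.645497

j₁+j₂−J=1  J+j₁−j₂=5  J−j₁+j₂=1  j₁+j₂+J+1=8
(j₁±m₁, j₂±m₂, J±M) = (1,5,2,0,2,4)
P² = 240
sum k=1..1:
  [1] −1/24 = -1/24
S = -1/24
C² = P²·S² = 5/12 ; C = -0.645497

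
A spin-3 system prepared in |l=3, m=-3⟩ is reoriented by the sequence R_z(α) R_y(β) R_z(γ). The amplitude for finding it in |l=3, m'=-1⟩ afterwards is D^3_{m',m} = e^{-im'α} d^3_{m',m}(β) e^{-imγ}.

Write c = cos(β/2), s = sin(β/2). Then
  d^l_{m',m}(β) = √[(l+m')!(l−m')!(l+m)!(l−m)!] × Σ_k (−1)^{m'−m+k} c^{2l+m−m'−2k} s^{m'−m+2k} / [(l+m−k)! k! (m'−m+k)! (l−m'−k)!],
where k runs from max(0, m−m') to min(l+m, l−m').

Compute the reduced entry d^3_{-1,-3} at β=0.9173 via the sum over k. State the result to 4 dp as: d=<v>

d=0.4907

d^3_{-1,-3}(β=0.9173) via the finite sum:
c=cos(0.917300/2)=0.896651, s=sin(0.917300/2)=0.442738; N=√[2·24·1·720]=185.903201
The bounds max(0,m−m')=0 and min(l+m,l−m')=0 give 1 term
  k=0: (−1)^2·185.9032/(48)·0.8967^4·0.4427^2 = +0.490719
d^3_{-1,-3}(0.9173) = +0.490719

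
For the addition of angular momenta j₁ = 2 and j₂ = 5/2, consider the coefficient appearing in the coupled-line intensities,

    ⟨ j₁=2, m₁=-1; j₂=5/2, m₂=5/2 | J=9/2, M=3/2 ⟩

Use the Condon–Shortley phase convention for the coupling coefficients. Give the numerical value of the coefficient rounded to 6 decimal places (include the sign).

+√(1/21) ≈ +0.218218

√[10·0!4!5!/10! · 1!3!5!0!6!3!] = √(172800/7)
  +(−1)^0/∏(0,0,3,5,1,0)! = 1/720  (running 1/720)
⟨..|..⟩ = √(172800/7)·(1/720) = +0.218218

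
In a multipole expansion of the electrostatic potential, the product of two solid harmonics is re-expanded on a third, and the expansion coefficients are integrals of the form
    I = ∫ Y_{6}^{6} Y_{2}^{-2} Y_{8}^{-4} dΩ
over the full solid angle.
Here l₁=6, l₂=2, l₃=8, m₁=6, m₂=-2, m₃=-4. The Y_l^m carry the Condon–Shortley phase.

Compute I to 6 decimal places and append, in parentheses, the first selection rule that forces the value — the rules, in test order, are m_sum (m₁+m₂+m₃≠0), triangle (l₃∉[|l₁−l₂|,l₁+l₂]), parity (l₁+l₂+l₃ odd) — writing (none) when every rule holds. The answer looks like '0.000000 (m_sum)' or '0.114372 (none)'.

Checks pass: Σm=0; 16 even; l₃=8∈[4,8].
(2·6+1)(2·2+1)(2·8+1) = 1105
Δ: 0! 12! 4! / 17! → 1/30940
sum: t=0:+1/2073600 = 1/2073600
3j²(6 2 8; 0 0 0) = Δ·Π!·Σ² = 28/1105  (sign +1)
sum: t=0:+1/11496038400 = 1/11496038400
3j²(6 2 8; 6 -2 -4) = Δ·Π!·Σ² = 1/30940  (sign +1)
combine: 4πI² = 1105·28/1105·1/30940 = 1/1105
take √, sign +1: I = 0.00848621
No selection rule forces the value: the integral is nonzero (none).

0.008486 (none)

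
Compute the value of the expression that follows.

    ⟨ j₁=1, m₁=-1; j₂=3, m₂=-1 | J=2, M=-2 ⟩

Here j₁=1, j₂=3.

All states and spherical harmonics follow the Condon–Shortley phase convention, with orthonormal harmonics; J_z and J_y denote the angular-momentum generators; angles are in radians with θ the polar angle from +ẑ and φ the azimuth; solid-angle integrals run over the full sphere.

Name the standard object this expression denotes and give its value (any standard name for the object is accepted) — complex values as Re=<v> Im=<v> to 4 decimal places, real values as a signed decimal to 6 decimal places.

Clebsch–Gordan coefficient, +√(1/21) ≈ +0.218218

This is a Clebsch–Gordan (vector-coupling) coefficient.
j₁+j₂−J=2  J+j₁−j₂=0  J−j₁+j₂=4  j₁+j₂+J+1=7
(j₁±m₁, j₂±m₂, J±M) = (0,2,2,4,0,4)
P² = 768/7
sum k=2..2:
  [2] +1/48 = 1/48
S = 1/48
C² = P²·S² = 1/21 ; C = +0.218218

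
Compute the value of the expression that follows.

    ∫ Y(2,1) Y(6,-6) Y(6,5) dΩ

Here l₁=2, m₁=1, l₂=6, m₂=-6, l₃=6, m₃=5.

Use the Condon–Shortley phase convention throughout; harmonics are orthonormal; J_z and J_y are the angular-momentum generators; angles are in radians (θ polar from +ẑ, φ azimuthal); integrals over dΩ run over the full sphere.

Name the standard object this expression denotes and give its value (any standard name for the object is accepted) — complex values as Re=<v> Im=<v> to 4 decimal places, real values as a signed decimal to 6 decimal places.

This is a Gaunt coefficient — the integral of a triple product of spherical harmonics over the sphere.
Checks pass: Σm=0; 14 even; l₃=6∈[4,8].
(2·2+1)(2·6+1)(2·6+1) = 845
Δ: 2! 2! 10! / 15! → 1/90090
sum: t=0:+1/69120 t=1:−1/14400 t=2:+1/69120 = -7/172800
3j²(2 6 6; 0 0 0) = Δ·Π!·Σ² = 14/715  (sign -1)
sum: t=0:+1/7257600 = 1/7257600
3j²(2 6 6; 1 -6 5) = Δ·Π!·Σ² = 11/455  (sign -1)
combine: 4πI² = 845·14/715·11/455 = 2/5
take √, sign +1: I = 0.17841241

Gaunt coefficient, +0.178412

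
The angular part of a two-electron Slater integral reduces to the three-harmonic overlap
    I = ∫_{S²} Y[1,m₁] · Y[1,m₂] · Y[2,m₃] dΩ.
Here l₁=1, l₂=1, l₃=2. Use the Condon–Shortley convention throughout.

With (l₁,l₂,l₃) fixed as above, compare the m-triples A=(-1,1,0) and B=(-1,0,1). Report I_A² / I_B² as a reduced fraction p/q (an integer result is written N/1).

l's match ⇒ only the (l;m) 3-j factors differ between A and B.
A: triangle coeff Δ(1,1,2) = 1/30; Σ_t [0,0]: t=0:+1/4 = 1/4; (3j)²=1/30 [(1 1 2; -1 1 0)], sign=+1
B: triangle coeff Δ(1,1,2) = 1/30; Σ_t [0,0]: t=0:+1/2 = 1/2; (3j)²=1/10 [(1 1 2; -1 0 1)], sign=-1
I_A²/I_B² = (1/30)/(1/10) = 1/3

1/3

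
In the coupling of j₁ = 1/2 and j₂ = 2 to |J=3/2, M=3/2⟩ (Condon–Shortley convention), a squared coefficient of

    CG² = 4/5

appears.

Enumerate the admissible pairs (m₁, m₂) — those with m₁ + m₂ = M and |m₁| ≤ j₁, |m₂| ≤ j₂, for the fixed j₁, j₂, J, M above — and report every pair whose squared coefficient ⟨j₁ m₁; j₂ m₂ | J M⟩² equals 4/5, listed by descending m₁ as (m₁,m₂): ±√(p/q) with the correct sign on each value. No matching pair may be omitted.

Admissible pairs with m₁+m₂ = M = 3/2: (-1/2,2), (1/2,1)
  (m₁,m₂)=(1/2,1): CG² = 1/5, CG = +√(1/5)
  (m₁,m₂)=(-1/2,2): CG² = 4/5, CG = −√(4/5)   ← matches the target
Pairs with CG² = 4/5: (-1/2,2): −√(4/5)

(-1/2,2): −√(4/5)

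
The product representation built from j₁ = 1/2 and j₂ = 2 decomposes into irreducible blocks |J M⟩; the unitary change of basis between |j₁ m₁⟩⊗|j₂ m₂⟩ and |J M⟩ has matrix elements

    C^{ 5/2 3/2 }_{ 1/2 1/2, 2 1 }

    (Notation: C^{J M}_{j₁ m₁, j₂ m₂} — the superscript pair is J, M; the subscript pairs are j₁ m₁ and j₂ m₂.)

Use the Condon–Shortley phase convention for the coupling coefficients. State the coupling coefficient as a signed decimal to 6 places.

+0.894427  (= +√(4/5))

√[6·0!1!4!/6! · 1!0!3!1!4!1!] = √(144/5)
  +(−1)^0/∏(0,0,0,3,1,1)! = 1/6  (running 1/6)
⟨..|..⟩ = √(144/5)·(1/6) = +0.894427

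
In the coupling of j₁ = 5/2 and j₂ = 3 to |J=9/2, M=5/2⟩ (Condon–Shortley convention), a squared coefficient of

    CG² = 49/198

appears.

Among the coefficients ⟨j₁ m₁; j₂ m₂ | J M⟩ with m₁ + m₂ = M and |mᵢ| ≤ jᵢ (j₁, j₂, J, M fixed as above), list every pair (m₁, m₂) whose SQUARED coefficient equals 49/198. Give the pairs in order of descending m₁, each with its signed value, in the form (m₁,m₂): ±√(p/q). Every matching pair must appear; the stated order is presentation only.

(1/2,2): −√(49/198)

Admissible pairs with m₁+m₂ = M = 5/2: (-1/2,3), (1/2,2), (3/2,1), (5/2,0)
  (m₁,m₂)=(5/2,0): CG² = 25/66, CG = +√(25/66)
  (m₁,m₂)=(3/2,1): CG² = 10/99, CG = +√(10/99)
  (m₁,m₂)=(1/2,2): CG² = 49/198, CG = −√(49/198)   ← matches the target
  (m₁,m₂)=(-1/2,3): CG² = 3/11, CG = −√(3/11)
Pairs with CG² = 49/198: (1/2,2): −√(49/198)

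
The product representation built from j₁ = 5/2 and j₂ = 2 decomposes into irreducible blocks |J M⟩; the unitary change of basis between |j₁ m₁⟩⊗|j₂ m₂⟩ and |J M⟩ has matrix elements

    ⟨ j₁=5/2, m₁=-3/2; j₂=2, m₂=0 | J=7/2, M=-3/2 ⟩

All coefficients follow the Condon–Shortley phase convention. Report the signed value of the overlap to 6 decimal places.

√[8·1!4!3!/9! · 1!4!2!2!2!5!] = √(512/7)
  +(−1)^0/∏(0,1,4,2,0,1)! = 1/48  (running 1/48)
  +(−1)^1/∏(1,0,3,1,1,2)! = -1/12  (running -1/16)
⟨..|..⟩ = √(512/7)·(-1/16) = -0.534522

-0.534522  (= −√(2/7))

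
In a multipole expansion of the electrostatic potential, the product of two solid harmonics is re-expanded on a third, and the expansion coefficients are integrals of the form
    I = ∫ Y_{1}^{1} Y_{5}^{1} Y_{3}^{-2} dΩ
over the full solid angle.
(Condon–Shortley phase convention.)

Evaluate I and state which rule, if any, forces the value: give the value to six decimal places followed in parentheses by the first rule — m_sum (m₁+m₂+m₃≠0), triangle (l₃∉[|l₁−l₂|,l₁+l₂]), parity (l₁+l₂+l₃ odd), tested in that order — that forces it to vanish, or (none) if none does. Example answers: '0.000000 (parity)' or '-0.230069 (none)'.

l₃=3 ∉ [4,6] — triangle fails ⇒ I = 0

0.000000 (triangle)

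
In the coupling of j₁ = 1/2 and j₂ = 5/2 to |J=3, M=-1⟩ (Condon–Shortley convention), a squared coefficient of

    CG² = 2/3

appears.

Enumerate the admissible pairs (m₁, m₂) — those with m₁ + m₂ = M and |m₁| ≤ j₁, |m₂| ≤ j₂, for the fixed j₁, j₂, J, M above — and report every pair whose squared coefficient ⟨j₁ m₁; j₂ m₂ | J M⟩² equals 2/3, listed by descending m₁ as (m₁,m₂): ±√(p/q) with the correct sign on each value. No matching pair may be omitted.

Admissible pairs with m₁+m₂ = M = -1: (-1/2,-1/2), (1/2,-3/2)
  (m₁,m₂)=(1/2,-3/2): CG² = 1/3, CG = +√(1/3)
  (m₁,m₂)=(-1/2,-1/2): CG² = 2/3, CG = +√(2/3)   ← matches the target
Pairs with CG² = 2/3: (-1/2,-1/2): +√(2/3)

(-1/2,-1/2): +√(2/3)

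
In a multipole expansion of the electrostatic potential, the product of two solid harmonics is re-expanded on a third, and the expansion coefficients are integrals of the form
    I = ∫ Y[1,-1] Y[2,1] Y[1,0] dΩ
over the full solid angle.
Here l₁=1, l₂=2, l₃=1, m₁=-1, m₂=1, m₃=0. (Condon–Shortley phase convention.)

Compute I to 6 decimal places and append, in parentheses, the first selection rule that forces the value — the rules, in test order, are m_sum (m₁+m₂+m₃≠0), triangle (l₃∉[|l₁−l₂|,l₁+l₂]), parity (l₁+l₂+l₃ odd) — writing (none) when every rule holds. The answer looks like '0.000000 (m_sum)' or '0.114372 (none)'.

-0.218510 (none)

Rules hold: Σm=0, L=4 even, 1≤1≤3.
N = 3·5·3 = 45
Δ = 2!·0!·2!/5! = 1/30
Racah Σ t=1..1: t=1:−1/1 = -1/1
⇒ 3j(1 2 1; 0 0 0)² = 2/15, sgn +1
Racah Σ t=2..2: t=2:+1/2 = 1/2
⇒ 3j(1 2 1; -1 1 0)² = 1/10, sgn -1
4πI² = N·(3j₀)²·(3jₘ)² = 3/5
I = -1·√(0.6/4π) = -0.21850969
No selection rule forces the value: the integral is nonzero (none).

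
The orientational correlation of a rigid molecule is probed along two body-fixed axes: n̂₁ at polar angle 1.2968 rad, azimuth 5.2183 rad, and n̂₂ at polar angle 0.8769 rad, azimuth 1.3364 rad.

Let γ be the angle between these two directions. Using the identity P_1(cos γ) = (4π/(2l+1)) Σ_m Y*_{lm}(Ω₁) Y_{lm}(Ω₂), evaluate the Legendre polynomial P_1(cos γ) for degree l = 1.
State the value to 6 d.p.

Summing Y*_{l m}(θ₁,φ₁)·Y_{l m}(θ₂,φ₂) over m ∈ [−1, 1]; prefactor 4π/(2·1+1) = 4.188790:
  m=-1: (+0.161183-0.290942i) × (+0.061688-0.258339i) = -0.065219-0.059587i  (running Σ = -0.065219-0.059587i)
  m=0: (+0.132206-0.000000i) × (+0.312480+0.000000i) = +0.041312+0.000000i  (running Σ = -0.023907-0.059587i)
  m=1: (-0.161183-0.290942i) × (-0.061688-0.258339i) = -0.065219+0.059587i  (running Σ = -0.089126+0.000000i)
Accumulated sum -0.089126+0.000000i; after 4π/(2l+1) scaling, -0.373328+0.000000i ⇒ P_1 = -0.373328

-0.373328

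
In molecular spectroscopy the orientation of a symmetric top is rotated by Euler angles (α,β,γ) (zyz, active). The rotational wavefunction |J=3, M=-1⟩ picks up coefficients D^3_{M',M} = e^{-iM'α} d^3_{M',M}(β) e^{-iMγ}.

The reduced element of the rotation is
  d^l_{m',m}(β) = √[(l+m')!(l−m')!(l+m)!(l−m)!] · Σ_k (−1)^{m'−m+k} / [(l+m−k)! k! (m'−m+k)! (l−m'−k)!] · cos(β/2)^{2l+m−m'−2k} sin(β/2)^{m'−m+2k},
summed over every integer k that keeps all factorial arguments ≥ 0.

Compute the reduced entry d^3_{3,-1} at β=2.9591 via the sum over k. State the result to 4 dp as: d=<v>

d=0.0316

d^3_{3,-1}(β=2.9591) via the finite sum:
Half-angle: c=0.091120, s=0.995840. N=√(720·1·2·24)=185.903201
The bounds max(0,m−m')=0 and min(l+m,l−m')=0 give 1 term
  k=0: (−1)^4·185.9032/(48)·0.0911^2·0.9958^4 = +0.031625
d^3_{3,-1}(2.9591) = +0.031625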